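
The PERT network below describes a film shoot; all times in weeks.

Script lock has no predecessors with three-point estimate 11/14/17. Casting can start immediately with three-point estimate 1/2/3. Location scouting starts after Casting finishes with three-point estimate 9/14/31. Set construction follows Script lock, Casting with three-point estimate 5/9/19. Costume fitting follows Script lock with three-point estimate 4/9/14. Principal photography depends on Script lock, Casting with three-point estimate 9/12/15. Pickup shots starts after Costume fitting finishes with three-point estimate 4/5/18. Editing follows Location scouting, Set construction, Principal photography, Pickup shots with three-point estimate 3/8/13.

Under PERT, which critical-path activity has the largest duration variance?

te_Script lock = (11 + 4·14 + 17)/6 = 84/6 = 14; σ²_Script lock = ((17−11)/6)² = 1.000
te_Casting = (1 + 4·2 + 3)/6 = 12/6 = 2; σ²_Casting = ((3−1)/6)² = 0.111
te_Location scouting = (9 + 4·14 + 31)/6 = 96/6 = 16; σ²_Location scouting = ((31−9)/6)² = 13.444
te_Set construction = (5 + 4·9 + 19)/6 = 60/6 = 10; σ²_Set construction = ((19−5)/6)² = 5.444
te_Costume fitting = (4 + 4·9 + 14)/6 = 54/6 = 9; σ²_Costume fitting = ((14−4)/6)² = 2.778
te_Principal photography = (9 + 4·12 + 15)/6 = 72/6 = 12; σ²_Principal photography = ((15−9)/6)² = 1.000
te_Pickup shots = (4 + 4·5 + 18)/6 = 42/6 = 7; σ²_Pickup shots = ((18−4)/6)² = 5.444
te_Editing = (3 + 4·8 + 13)/6 = 48/6 = 8; σ²_Editing = ((13−3)/6)² = 2.778

Forward pass:
ES_Script lock = 0; EF_Script lock = 14
ES_Casting = 0; EF_Casting = 2
ES_Location scouting = 2; EF_Location scouting = 2+16 = 18
ES_Set construction = max(EF_Script lock=14, EF_Casting=2) = 14; EF_Set construction = 14+10 = 24
ES_Costume fitting = 14; EF_Costume fitting = 14+9 = 23
ES_Principal photography = max(EF_Script lock=14, EF_Casting=2) = 14; EF_Principal photography = 14+12 = 26
ES_Pickup shots = 23; EF_Pickup shots = 23+7 = 30
ES_Editing = max(EF_Location scouting=18, EF_Set construction=24, EF_Principal photography=26, EF_Pickup shots=30) = 30; EF_Editing = 30+8 = 38
Expected project duration μ = 38 weeks. Critical path: Script lock → Costume fitting → Pickup shots → Editing.

Variances on critical path: σ²_Script lock=1.000, σ²_Costume fitting=2.778, σ²_Pickup shots=5.444, σ²_Editing=2.778.
Largest is σ²_Pickup shots = 5.444.

Pickup shots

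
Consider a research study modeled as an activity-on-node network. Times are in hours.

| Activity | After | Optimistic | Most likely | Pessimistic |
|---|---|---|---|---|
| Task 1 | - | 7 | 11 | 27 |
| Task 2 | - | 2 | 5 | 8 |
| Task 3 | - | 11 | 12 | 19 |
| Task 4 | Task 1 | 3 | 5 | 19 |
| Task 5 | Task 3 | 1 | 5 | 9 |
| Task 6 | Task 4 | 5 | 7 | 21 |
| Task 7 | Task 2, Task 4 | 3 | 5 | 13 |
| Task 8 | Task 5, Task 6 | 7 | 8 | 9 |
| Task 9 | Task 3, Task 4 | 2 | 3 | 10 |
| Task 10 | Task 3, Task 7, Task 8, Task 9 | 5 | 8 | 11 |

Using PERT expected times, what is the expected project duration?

te_Task 1 = (7 + 4·11 + 27)/6 = 78/6 = 13
te_Task 2 = (2 + 4·5 + 8)/6 = 30/6 = 5
te_Task 3 = (11 + 4·12 + 19)/6 = 78/6 = 13
te_Task 4 = (3 + 4·5 + 19)/6 = 42/6 = 7
te_Task 5 = (1 + 4·5 + 9)/6 = 30/6 = 5
te_Task 6 = (5 + 4·7 + 21)/6 = 54/6 = 9
te_Task 7 = (3 + 4·5 + 13)/6 = 36/6 = 6
te_Task 8 = (7 + 4·8 + 9)/6 = 48/6 = 8
te_Task 9 = (2 + 4·3 + 10)/6 = 24/6 = 4
te_Task 10 = (5 + 4·8 + 11)/6 = 48/6 = 8

Forward pass:
ES_Task 1 = 0; EF_Task 1 = 13
ES_Task 2 = 0; EF_Task 2 = 5
ES_Task 3 = 0; EF_Task 3 = 13
ES_Task 4 = 13; EF_Task 4 = 13+7 = 20
ES_Task 5 = 13; EF_Task 5 = 13+5 = 18
ES_Task 6 = 20; EF_Task 6 = 20+9 = 29
ES_Task 7 = max(EF_Task 2=5, EF_Task 4=20) = 20; EF_Task 7 = 20+6 = 26
ES_Task 8 = max(EF_Task 5=18, EF_Task 6=29) = 29; EF_Task 8 = 29+8 = 37
ES_Task 9 = max(EF_Task 3=13, EF_Task 4=20) = 20; EF_Task 9 = 20+4 = 24
ES_Task 10 = max(EF_Task 3=13, EF_Task 7=26, EF_Task 8=37, EF_Task 9=24) = 37; EF_Task 10 = 37+8 = 45
Expected project duration μ = 45 hours. Critical path: Task 1 → Task 4 → Task 6 → Task 8 → Task 10.

45 hours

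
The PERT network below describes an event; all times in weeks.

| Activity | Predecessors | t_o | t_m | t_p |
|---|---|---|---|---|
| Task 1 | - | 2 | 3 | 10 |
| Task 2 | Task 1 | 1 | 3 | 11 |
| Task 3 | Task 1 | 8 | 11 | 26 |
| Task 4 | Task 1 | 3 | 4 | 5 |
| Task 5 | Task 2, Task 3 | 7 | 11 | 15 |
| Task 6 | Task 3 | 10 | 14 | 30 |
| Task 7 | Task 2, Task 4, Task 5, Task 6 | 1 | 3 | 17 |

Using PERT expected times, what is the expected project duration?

te_Task 1 = (2 + 4·3 + 10)/6 = 24/6 = 4
te_Task 2 = (1 + 4·3 + 11)/6 = 24/6 = 4
te_Task 3 = (8 + 4·11 + 26)/6 = 78/6 = 13
te_Task 4 = (3 + 4·4 + 5)/6 = 24/6 = 4
te_Task 5 = (7 + 4·11 + 15)/6 = 66/6 = 11
te_Task 6 = (10 + 4·14 + 30)/6 = 96/6 = 16
te_Task 7 = (1 + 4·3 + 17)/6 = 30/6 = 5

Forward pass:
ES_Task 1 = 0; EF_Task 1 = 4
ES_Task 2 = 4; EF_Task 2 = 4+4 = 8
ES_Task 3 = 4; EF_Task 3 = 4+13 = 17
ES_Task 4 = 4; EF_Task 4 = 4+4 = 8
ES_Task 5 = max(EF_Task 2=8, EF_Task 3=17) = 17; EF_Task 5 = 17+11 = 28
ES_Task 6 = 17; EF_Task 6 = 17+16 = 33
ES_Task 7 = max(EF_Task 2=8, EF_Task 4=8, EF_Task 5=28, EF_Task 6=33) = 33; EF_Task 7 = 33+5 = 38
Expected project duration μ = 38 weeks. Critical path: Task 1 → Task 3 → Task 6 → Task 7.

38 weeks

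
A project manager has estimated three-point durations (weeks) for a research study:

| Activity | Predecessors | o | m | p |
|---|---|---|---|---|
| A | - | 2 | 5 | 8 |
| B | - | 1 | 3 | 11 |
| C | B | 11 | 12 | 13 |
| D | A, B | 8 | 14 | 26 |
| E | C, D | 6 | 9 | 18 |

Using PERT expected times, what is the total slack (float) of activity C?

te_A = (2 + 4·5 + 8)/6 = 30/6 = 5
te_B = (1 + 4·3 + 11)/6 = 24/6 = 4
te_C = (11 + 4·12 + 13)/6 = 72/6 = 12
te_D = (8 + 4·14 + 26)/6 = 90/6 = 15
te_E = (6 + 4·9 + 18)/6 = 60/6 = 10

Forward pass:
ES_A = 0; EF_A = 5
ES_B = 0; EF_B = 4
ES_C = 4; EF_C = 4+12 = 16
ES_D = max(EF_A=5, EF_B=4) = 5; EF_D = 5+15 = 20
ES_E = max(EF_C=16, EF_D=20) = 20; EF_E = 20+10 = 30
Expected project duration μ = 30 weeks. Critical path: A → D → E.

Backward pass:
LF_E = 30; LS_E = 30−10 = 20
LF_D = LS_E = 20; LS_D = 20−15 = 5
LF_C = LS_E = 20; LS_C = 20−12 = 8
LF_B = min(LS_C=8, LS_D=5) = 5; LS_B = 5−4 = 1
LF_A = LS_D = 5; LS_A = 5−5 = 0
Slack_C = LS_C − ES_C = 8 − 4 = 4

4 weeks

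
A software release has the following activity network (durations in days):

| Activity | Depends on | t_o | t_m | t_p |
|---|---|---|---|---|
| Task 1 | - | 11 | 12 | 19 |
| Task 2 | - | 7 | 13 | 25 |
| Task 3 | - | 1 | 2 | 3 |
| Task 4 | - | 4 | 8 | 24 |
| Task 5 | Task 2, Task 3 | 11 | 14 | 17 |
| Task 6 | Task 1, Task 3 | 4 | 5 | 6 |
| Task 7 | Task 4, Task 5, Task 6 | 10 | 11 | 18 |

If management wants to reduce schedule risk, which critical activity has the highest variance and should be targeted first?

Task 2

te_Task 1 = (11 + 4·12 + 19)/6 = 78/6 = 13; σ²_Task 1 = ((19−11)/6)² = 1.778
te_Task 2 = (7 + 4·13 + 25)/6 = 84/6 = 14; σ²_Task 2 = ((25−7)/6)² = 9.000
te_Task 3 = (1 + 4·2 + 3)/6 = 12/6 = 2; σ²_Task 3 = ((3−1)/6)² = 0.111
te_Task 4 = (4 + 4·8 + 24)/6 = 60/6 = 10; σ²_Task 4 = ((24−4)/6)² = 11.111
te_Task 5 = (11 + 4·14 + 17)/6 = 84/6 = 14; σ²_Task 5 = ((17−11)/6)² = 1.000
te_Task 6 = (4 + 4·5 + 6)/6 = 30/6 = 5; σ²_Task 6 = ((6−4)/6)² = 0.111
te_Task 7 = (10 + 4·11 + 18)/6 = 72/6 = 12; σ²_Task 7 = ((18−10)/6)² = 1.778

Forward pass:
ES_Task 1 = 0; EF_Task 1 = 13
ES_Task 2 = 0; EF_Task 2 = 14
ES_Task 3 = 0; EF_Task 3 = 2
ES_Task 4 = 0; EF_Task 4 = 10
ES_Task 5 = max(EF_Task 2=14, EF_Task 3=2) = 14; EF_Task 5 = 14+14 = 28
ES_Task 6 = max(EF_Task 1=13, EF_Task 3=2) = 13; EF_Task 6 = 13+5 = 18
ES_Task 7 = max(EF_Task 4=10, EF_Task 5=28, EF_Task 6=18) = 28; EF_Task 7 = 28+12 = 40
Expected project duration μ = 40 days. Critical path: Task 2 → Task 5 → Task 7.

Variances on critical path: σ²_Task 2=9.000, σ²_Task 5=1.000, σ²_Task 7=1.778.
Largest is σ²_Task 2 = 9.000.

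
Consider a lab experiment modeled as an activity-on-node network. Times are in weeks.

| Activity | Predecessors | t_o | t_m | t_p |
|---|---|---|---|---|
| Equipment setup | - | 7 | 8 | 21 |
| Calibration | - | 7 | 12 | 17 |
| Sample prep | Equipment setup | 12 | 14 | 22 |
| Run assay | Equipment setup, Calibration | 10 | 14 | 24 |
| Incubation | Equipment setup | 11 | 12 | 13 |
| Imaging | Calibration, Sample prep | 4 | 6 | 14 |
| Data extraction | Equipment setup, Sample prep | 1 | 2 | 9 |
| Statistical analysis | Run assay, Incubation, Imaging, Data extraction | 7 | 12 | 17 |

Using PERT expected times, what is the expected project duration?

44 weeks

te_Equipment setup = (7 + 4·8 + 21)/6 = 60/6 = 10
te_Calibration = (7 + 4·12 + 17)/6 = 72/6 = 12
te_Sample prep = (12 + 4·14 + 22)/6 = 90/6 = 15
te_Run assay = (10 + 4·14 + 24)/6 = 90/6 = 15
te_Incubation = (11 + 4·12 + 13)/6 = 72/6 = 12
te_Imaging = (4 + 4·6 + 14)/6 = 42/6 = 7
te_Data extraction = (1 + 4·2 + 9)/6 = 18/6 = 3
te_Statistical analysis = (7 + 4·12 + 17)/6 = 72/6 = 12

Forward pass:
ES_Equipment setup = 0; EF_Equipment setup = 10
ES_Calibration = 0; EF_Calibration = 12
ES_Sample prep = 10; EF_Sample prep = 10+15 = 25
ES_Run assay = max(EF_Equipment setup=10, EF_Calibration=12) = 12; EF_Run assay = 12+15 = 27
ES_Incubation = 10; EF_Incubation = 10+12 = 22
ES_Imaging = max(EF_Calibration=12, EF_Sample prep=25) = 25; EF_Imaging = 25+7 = 32
ES_Data extraction = max(EF_Equipment setup=10, EF_Sample prep=25) = 25; EF_Data extraction = 25+3 = 28
ES_Statistical analysis = max(EF_Run assay=27, EF_Incubation=22, EF_Imaging=32, EF_Data extraction=28) = 32; EF_Statistical analysis = 32+12 = 44
Expected project duration μ = 44 weeks. Critical path: Equipment setup → Sample prep → Imaging → Statistical analysis.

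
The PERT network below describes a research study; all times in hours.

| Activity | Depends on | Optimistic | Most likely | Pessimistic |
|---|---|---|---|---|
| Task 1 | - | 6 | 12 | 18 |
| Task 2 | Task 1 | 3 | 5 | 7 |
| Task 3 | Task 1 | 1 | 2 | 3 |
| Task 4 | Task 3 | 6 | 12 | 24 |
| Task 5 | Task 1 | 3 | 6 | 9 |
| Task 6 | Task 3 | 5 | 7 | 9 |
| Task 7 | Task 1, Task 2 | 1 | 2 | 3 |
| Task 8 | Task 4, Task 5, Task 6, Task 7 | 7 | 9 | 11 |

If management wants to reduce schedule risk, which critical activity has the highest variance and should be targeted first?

te_Task 1 = (6 + 4·12 + 18)/6 = 72/6 = 12; σ²_Task 1 = ((18−6)/6)² = 4.000
te_Task 2 = (3 + 4·5 + 7)/6 = 30/6 = 5; σ²_Task 2 = ((7−3)/6)² = 0.444
te_Task 3 = (1 + 4·2 + 3)/6 = 12/6 = 2; σ²_Task 3 = ((3−1)/6)² = 0.111
te_Task 4 = (6 + 4·12 + 24)/6 = 78/6 = 13; σ²_Task 4 = ((24−6)/6)² = 9.000
te_Task 5 = (3 + 4·6 + 9)/6 = 36/6 = 6; σ²_Task 5 = ((9−3)/6)² = 1.000
te_Task 6 = (5 + 4·7 + 9)/6 = 42/6 = 7; σ²_Task 6 = ((9−5)/6)² = 0.444
te_Task 7 = (1 + 4·2 + 3)/6 = 12/6 = 2; σ²_Task 7 = ((3−1)/6)² = 0.111
te_Task 8 = (7 + 4·9 + 11)/6 = 54/6 = 9; σ²_Task 8 = ((11−7)/6)² = 0.444

Forward pass:
ES_Task 1 = 0; EF_Task 1 = 12
ES_Task 2 = 12; EF_Task 2 = 12+5 = 17
ES_Task 3 = 12; EF_Task 3 = 12+2 = 14
ES_Task 4 = 14; EF_Task 4 = 14+13 = 27
ES_Task 5 = 12; EF_Task 5 = 12+6 = 18
ES_Task 6 = 14; EF_Task 6 = 14+7 = 21
ES_Task 7 = max(EF_Task 1=12, EF_Task 2=17) = 17; EF_Task 7 = 17+2 = 19
ES_Task 8 = max(EF_Task 4=27, EF_Task 5=18, EF_Task 6=21, EF_Task 7=19) = 27; EF_Task 8 = 27+9 = 36
Expected project duration μ = 36 hours. Critical path: Task 1 → Task 3 → Task 4 → Task 8.

Variances on critical path: σ²_Task 1=4.000, σ²_Task 3=0.111, σ²_Task 4=9.000, σ²_Task 8=0.444.
Largest is σ²_Task 4 = 9.000.

Task 4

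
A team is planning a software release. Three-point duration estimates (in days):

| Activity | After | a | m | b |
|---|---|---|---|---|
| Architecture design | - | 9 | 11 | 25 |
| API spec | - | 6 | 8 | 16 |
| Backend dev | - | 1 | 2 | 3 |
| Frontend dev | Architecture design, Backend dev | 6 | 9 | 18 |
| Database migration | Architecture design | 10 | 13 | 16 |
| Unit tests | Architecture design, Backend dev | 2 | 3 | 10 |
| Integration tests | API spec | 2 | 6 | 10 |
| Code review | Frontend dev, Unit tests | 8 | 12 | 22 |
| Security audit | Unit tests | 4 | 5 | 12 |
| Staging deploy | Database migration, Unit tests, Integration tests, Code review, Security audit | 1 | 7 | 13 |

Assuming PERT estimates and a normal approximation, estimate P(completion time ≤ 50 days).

0.939

te_Architecture design = (9 + 4·11 + 25)/6 = 78/6 = 13; σ²_Architecture design = ((25−9)/6)² = 7.111
te_API spec = (6 + 4·8 + 16)/6 = 54/6 = 9; σ²_API spec = ((16−6)/6)² = 2.778
te_Backend dev = (1 + 4·2 + 3)/6 = 12/6 = 2; σ²_Backend dev = ((3−1)/6)² = 0.111
te_Frontend dev = (6 + 4·9 + 18)/6 = 60/6 = 10; σ²_Frontend dev = ((18−6)/6)² = 4.000
te_Database migration = (10 + 4·13 + 16)/6 = 78/6 = 13; σ²_Database migration = ((16−10)/6)² = 1.000
te_Unit tests = (2 + 4·3 + 10)/6 = 24/6 = 4; σ²_Unit tests = ((10−2)/6)² = 1.778
te_Integration tests = (2 + 4·6 + 10)/6 = 36/6 = 6; σ²_Integration tests = ((10−2)/6)² = 1.778
te_Code review = (8 + 4·12 + 22)/6 = 78/6 = 13; σ²_Code review = ((22−8)/6)² = 5.444
te_Security audit = (4 + 4·5 + 12)/6 = 36/6 = 6; σ²_Security audit = ((12−4)/6)² = 1.778
te_Staging deploy = (1 + 4·7 + 13)/6 = 42/6 = 7; σ²_Staging deploy = ((13−1)/6)² = 4.000

Forward pass:
ES_Architecture design = 0; EF_Architecture design = 13
ES_API spec = 0; EF_API spec = 9
ES_Backend dev = 0; EF_Backend dev = 2
ES_Frontend dev = max(EF_Architecture design=13, EF_Backend dev=2) = 13; EF_Frontend dev = 13+10 = 23
ES_Database migration = 13; EF_Database migration = 13+13 = 26
ES_Unit tests = max(EF_Architecture design=13, EF_Backend dev=2) = 13; EF_Unit tests = 13+4 = 17
ES_Integration tests = 9; EF_Integration tests = 9+6 = 15
ES_Code review = max(EF_Frontend dev=23, EF_Unit tests=17) = 23; EF_Code review = 23+13 = 36
ES_Security audit = 17; EF_Security audit = 17+6 = 23
ES_Staging deploy = max(EF_Database migration=26, EF_Unit tests=17, EF_Integration tests=15, EF_Code review=36, EF_Security audit=23) = 36; EF_Staging deploy = 36+7 = 43
Expected project duration μ = 43 days. Critical path: Architecture design → Frontend dev → Code review → Staging deploy.

Variance along critical path = 7.111 + 4.000 + 5.444 + 4.000 = 20.556; σ = √20.556 = 4.534 days.
Z = (50 − 43) / 4.534 = 1.544
P(T ≤ 50) = Φ(1.544) ≈ 0.939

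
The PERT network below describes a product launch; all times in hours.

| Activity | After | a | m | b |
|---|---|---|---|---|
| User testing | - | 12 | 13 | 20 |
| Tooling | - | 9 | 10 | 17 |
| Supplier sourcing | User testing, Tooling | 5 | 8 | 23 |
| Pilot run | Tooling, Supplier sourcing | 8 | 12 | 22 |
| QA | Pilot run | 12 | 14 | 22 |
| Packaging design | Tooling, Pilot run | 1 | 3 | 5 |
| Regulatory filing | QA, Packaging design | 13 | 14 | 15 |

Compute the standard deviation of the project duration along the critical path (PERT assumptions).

4.37 hours

te_User testing = (12 + 4·13 + 20)/6 = 84/6 = 14; σ²_User testing = ((20−12)/6)² = 1.778
te_Tooling = (9 + 4·10 + 17)/6 = 66/6 = 11; σ²_Tooling = ((17−9)/6)² = 1.778
te_Supplier sourcing = (5 + 4·8 + 23)/6 = 60/6 = 10; σ²_Supplier sourcing = ((23−5)/6)² = 9.000
te_Pilot run = (8 + 4·12 + 22)/6 = 78/6 = 13; σ²_Pilot run = ((22−8)/6)² = 5.444
te_QA = (12 + 4·14 + 22)/6 = 90/6 = 15; σ²_QA = ((22−12)/6)² = 2.778
te_Packaging design = (1 + 4·3 + 5)/6 = 18/6 = 3; σ²_Packaging design = ((5−1)/6)² = 0.444
te_Regulatory filing = (13 + 4·14 + 15)/6 = 84/6 = 14; σ²_Regulatory filing = ((15−13)/6)² = 0.111

Forward pass:
ES_User testing = 0; EF_User testing = 14
ES_Tooling = 0; EF_Tooling = 11
ES_Supplier sourcing = max(EF_User testing=14, EF_Tooling=11) = 14; EF_Supplier sourcing = 14+10 = 24
ES_Pilot run = max(EF_Tooling=11, EF_Supplier sourcing=24) = 24; EF_Pilot run = 24+13 = 37
ES_QA = 37; EF_QA = 37+15 = 52
ES_Packaging design = max(EF_Tooling=11, EF_Pilot run=37) = 37; EF_Packaging design = 37+3 = 40
ES_Regulatory filing = max(EF_QA=52, EF_Packaging design=40) = 52; EF_Regulatory filing = 52+14 = 66
Expected project duration μ = 66 hours. Critical path: User testing → Supplier sourcing → Pilot run → QA → Regulatory filing.

Variance along critical path = 1.778 + 9.000 + 5.444 + 2.778 + 0.111 = 19.111
σ = √19.111 = 4.372 hours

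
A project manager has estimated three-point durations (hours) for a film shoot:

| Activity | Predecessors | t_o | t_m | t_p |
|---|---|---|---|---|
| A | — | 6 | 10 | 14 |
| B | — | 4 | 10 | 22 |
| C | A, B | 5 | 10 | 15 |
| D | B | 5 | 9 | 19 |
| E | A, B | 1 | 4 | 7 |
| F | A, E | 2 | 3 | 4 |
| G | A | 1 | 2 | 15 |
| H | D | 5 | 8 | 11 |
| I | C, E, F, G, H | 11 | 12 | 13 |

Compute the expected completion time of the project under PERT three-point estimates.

te_A = (6 + 4·10 + 14)/6 = 60/6 = 10
te_B = (4 + 4·10 + 22)/6 = 66/6 = 11
te_C = (5 + 4·10 + 15)/6 = 60/6 = 10
te_D = (5 + 4·9 + 19)/6 = 60/6 = 10
te_E = (1 + 4·4 + 7)/6 = 24/6 = 4
te_F = (2 + 4·3 + 4)/6 = 18/6 = 3
te_G = (1 + 4·2 + 15)/6 = 24/6 = 4
te_H = (5 + 4·8 + 11)/6 = 48/6 = 8
te_I = (11 + 4·12 + 13)/6 = 72/6 = 12

Forward pass:
ES_A = 0; EF_A = 10
ES_B = 0; EF_B = 11
ES_C = max(EF_A=10, EF_B=11) = 11; EF_C = 11+10 = 21
ES_D = 11; EF_D = 11+10 = 21
ES_E = max(EF_A=10, EF_B=11) = 11; EF_E = 11+4 = 15
ES_F = max(EF_A=10, EF_E=15) = 15; EF_F = 15+3 = 18
ES_G = 10; EF_G = 10+4 = 14
ES_H = 21; EF_H = 21+8 = 29
ES_I = max(EF_C=21, EF_E=15, EF_F=18, EF_G=14, EF_H=29) = 29; EF_I = 29+12 = 41
Expected project duration μ = 41 hours. Critical path: B → D → H → I.

41 hours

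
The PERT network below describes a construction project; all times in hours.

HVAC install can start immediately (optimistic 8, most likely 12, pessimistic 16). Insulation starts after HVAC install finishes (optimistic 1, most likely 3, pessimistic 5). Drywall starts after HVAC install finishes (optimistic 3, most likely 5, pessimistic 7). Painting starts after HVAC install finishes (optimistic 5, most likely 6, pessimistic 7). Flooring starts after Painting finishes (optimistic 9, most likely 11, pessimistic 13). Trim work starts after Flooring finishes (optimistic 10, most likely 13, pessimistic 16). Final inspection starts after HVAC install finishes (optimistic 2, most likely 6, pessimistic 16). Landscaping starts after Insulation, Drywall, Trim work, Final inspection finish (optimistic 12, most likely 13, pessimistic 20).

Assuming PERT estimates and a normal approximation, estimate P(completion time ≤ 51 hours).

te_HVAC install = (8 + 4·12 + 16)/6 = 72/6 = 12; σ²_HVAC install = ((16−8)/6)² = 1.778
te_Insulation = (1 + 4·3 + 5)/6 = 18/6 = 3; σ²_Insulation = ((5−1)/6)² = 0.444
te_Drywall = (3 + 4·5 + 7)/6 = 30/6 = 5; σ²_Drywall = ((7−3)/6)² = 0.444
te_Painting = (5 + 4·6 + 7)/6 = 36/6 = 6; σ²_Painting = ((7−5)/6)² = 0.111
te_Flooring = (9 + 4·11 + 13)/6 = 66/6 = 11; σ²_Flooring = ((13−9)/6)² = 0.444
te_Trim work = (10 + 4·13 + 16)/6 = 78/6 = 13; σ²_Trim work = ((16−10)/6)² = 1.000
te_Final inspection = (2 + 4·6 + 16)/6 = 42/6 = 7; σ²_Final inspection = ((16−2)/6)² = 5.444
te_Landscaping = (12 + 4·13 + 20)/6 = 84/6 = 14; σ²_Landscaping = ((20−12)/6)² = 1.778

Forward pass:
ES_HVAC install = 0; EF_HVAC install = 12
ES_Insulation = 12; EF_Insulation = 12+3 = 15
ES_Drywall = 12; EF_Drywall = 12+5 = 17
ES_Painting = 12; EF_Painting = 12+6 = 18
ES_Flooring = 18; EF_Flooring = 18+11 = 29
ES_Trim work = 29; EF_Trim work = 29+13 = 42
ES_Final inspection = 12; EF_Final inspection = 12+7 = 19
ES_Landscaping = max(EF_Insulation=15, EF_Drywall=17, EF_Trim work=42, EF_Final inspection=19) = 42; EF_Landscaping = 42+14 = 56
Expected project duration μ = 56 hours. Critical path: HVAC install → Painting → Flooring → Trim work → Landscaping.

Variance along critical path = 1.778 + 0.111 + 0.444 + 1.000 + 1.778 = 5.111; σ = √5.111 = 2.261 hours.
Z = (51 − 56) / 2.261 = -2.212
P(T ≤ 51) = Φ(-2.212) ≈ 0.013

0.013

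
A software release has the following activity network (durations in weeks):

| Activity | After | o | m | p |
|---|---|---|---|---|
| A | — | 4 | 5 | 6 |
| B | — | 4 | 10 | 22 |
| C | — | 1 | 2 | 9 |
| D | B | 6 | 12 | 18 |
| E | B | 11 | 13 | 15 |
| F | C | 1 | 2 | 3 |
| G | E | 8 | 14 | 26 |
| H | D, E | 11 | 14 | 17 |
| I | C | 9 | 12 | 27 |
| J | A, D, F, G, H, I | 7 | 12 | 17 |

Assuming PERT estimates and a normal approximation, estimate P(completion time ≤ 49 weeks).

te_A = (4 + 4·5 + 6)/6 = 30/6 = 5; σ²_A = ((6−4)/6)² = 0.111
te_B = (4 + 4·10 + 22)/6 = 66/6 = 11; σ²_B = ((22−4)/6)² = 9.000
te_C = (1 + 4·2 + 9)/6 = 18/6 = 3; σ²_C = ((9−1)/6)² = 1.778
te_D = (6 + 4·12 + 18)/6 = 72/6 = 12; σ²_D = ((18−6)/6)² = 4.000
te_E = (11 + 4·13 + 15)/6 = 78/6 = 13; σ²_E = ((15−11)/6)² = 0.444
te_F = (1 + 4·2 + 3)/6 = 12/6 = 2; σ²_F = ((3−1)/6)² = 0.111
te_G = (8 + 4·14 + 26)/6 = 90/6 = 15; σ²_G = ((26−8)/6)² = 9.000
te_H = (11 + 4·14 + 17)/6 = 84/6 = 14; σ²_H = ((17−11)/6)² = 1.000
te_I = (9 + 4·12 + 27)/6 = 84/6 = 14; σ²_I = ((27−9)/6)² = 9.000
te_J = (7 + 4·12 + 17)/6 = 72/6 = 12; σ²_J = ((17−7)/6)² = 2.778

Forward pass:
ES_A = 0; EF_A = 5
ES_B = 0; EF_B = 11
ES_C = 0; EF_C = 3
ES_D = 11; EF_D = 11+12 = 23
ES_E = 11; EF_E = 11+13 = 24
ES_F = 3; EF_F = 3+2 = 5
ES_G = 24; EF_G = 24+15 = 39
ES_H = max(EF_D=23, EF_E=24) = 24; EF_H = 24+14 = 38
ES_I = 3; EF_I = 3+14 = 17
ES_J = max(EF_A=5, EF_D=23, EF_F=5, EF_G=39, EF_H=38, EF_I=17) = 39; EF_J = 39+12 = 51
Expected project duration μ = 51 weeks. Critical path: B → E → G → J.

Variance along critical path = 9.000 + 0.444 + 9.000 + 2.778 = 21.222; σ = √21.222 = 4.607 weeks.
Z = (49 − 51) / 4.607 = -0.434
P(T ≤ 49) = Φ(-0.434) ≈ 0.332

0.332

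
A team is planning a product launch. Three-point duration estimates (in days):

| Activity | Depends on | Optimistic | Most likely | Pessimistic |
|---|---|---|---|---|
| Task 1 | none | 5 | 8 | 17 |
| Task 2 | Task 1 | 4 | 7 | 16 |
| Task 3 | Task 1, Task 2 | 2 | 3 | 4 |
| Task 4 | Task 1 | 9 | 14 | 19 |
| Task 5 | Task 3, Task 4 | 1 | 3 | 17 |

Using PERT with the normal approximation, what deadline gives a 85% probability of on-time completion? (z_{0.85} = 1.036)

31.9 days

te_Task 1 = (5 + 4·8 + 17)/6 = 54/6 = 9; σ²_Task 1 = ((17−5)/6)² = 4.000
te_Task 2 = (4 + 4·7 + 16)/6 = 48/6 = 8; σ²_Task 2 = ((16−4)/6)² = 4.000
te_Task 3 = (2 + 4·3 + 4)/6 = 18/6 = 3; σ²_Task 3 = ((4−2)/6)² = 0.111
te_Task 4 = (9 + 4·14 + 19)/6 = 84/6 = 14; σ²_Task 4 = ((19−9)/6)² = 2.778
te_Task 5 = (1 + 4·3 + 17)/6 = 30/6 = 5; σ²_Task 5 = ((17−1)/6)² = 7.111

Forward pass:
ES_Task 1 = 0; EF_Task 1 = 9
ES_Task 2 = 9; EF_Task 2 = 9+8 = 17
ES_Task 3 = max(EF_Task 1=9, EF_Task 2=17) = 17; EF_Task 3 = 17+3 = 20
ES_Task 4 = 9; EF_Task 4 = 9+14 = 23
ES_Task 5 = max(EF_Task 3=20, EF_Task 4=23) = 23; EF_Task 5 = 23+5 = 28
Expected project duration μ = 28 days. Critical path: Task 1 → Task 4 → Task 5.

Variance along critical path = 4.000 + 2.778 + 7.111 = 13.889; σ = 3.727 days.
D = μ + z·σ = 28 + 1.036·3.727 = 31.9 days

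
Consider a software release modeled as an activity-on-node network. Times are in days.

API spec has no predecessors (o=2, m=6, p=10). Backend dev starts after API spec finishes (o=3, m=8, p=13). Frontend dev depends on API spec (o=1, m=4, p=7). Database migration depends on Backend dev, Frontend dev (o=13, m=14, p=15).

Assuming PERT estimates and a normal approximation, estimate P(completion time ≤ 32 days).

0.968

te_API spec = (2 + 4·6 + 10)/6 = 36/6 = 6; σ²_API spec = ((10−2)/6)² = 1.778
te_Backend dev = (3 + 4·8 + 13)/6 = 48/6 = 8; σ²_Backend dev = ((13−3)/6)² = 2.778
te_Frontend dev = (1 + 4·4 + 7)/6 = 24/6 = 4; σ²_Frontend dev = ((7−1)/6)² = 1.000
te_Database migration = (13 + 4·14 + 15)/6 = 84/6 = 14; σ²_Database migration = ((15−13)/6)² = 0.111

Forward pass:
ES_API spec = 0; EF_API spec = 6
ES_Backend dev = 6; EF_Backend dev = 6+8 = 14
ES_Frontend dev = 6; EF_Frontend dev = 6+4 = 10
ES_Database migration = max(EF_Backend dev=14, EF_Frontend dev=10) = 14; EF_Database migration = 14+14 = 28
Expected project duration μ = 28 days. Critical path: API spec → Backend dev → Database migration.

Variance along critical path = 1.778 + 2.778 + 0.111 = 4.667; σ = √4.667 = 2.160 days.
Z = (32 − 28) / 2.160 = 1.852
P(T ≤ 32) = Φ(1.852) ≈ 0.968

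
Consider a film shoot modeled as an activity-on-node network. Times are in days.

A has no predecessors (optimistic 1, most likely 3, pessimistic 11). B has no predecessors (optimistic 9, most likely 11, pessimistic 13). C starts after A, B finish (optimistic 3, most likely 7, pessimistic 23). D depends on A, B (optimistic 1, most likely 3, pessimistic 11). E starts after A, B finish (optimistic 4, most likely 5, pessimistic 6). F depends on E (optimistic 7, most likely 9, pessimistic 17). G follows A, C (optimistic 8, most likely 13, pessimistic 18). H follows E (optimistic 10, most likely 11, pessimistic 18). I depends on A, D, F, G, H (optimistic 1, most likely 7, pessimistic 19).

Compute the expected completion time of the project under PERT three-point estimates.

te_A = (1 + 4·3 + 11)/6 = 24/6 = 4
te_B = (9 + 4·11 + 13)/6 = 66/6 = 11
te_C = (3 + 4·7 + 23)/6 = 54/6 = 9
te_D = (1 + 4·3 + 11)/6 = 24/6 = 4
te_E = (4 + 4·5 + 6)/6 = 30/6 = 5
te_F = (7 + 4·9 + 17)/6 = 60/6 = 10
te_G = (8 + 4·13 + 18)/6 = 78/6 = 13
te_H = (10 + 4·11 + 18)/6 = 72/6 = 12
te_I = (1 + 4·7 + 19)/6 = 48/6 = 8

Forward pass:
ES_A = 0; EF_A = 4
ES_B = 0; EF_B = 11
ES_C = max(EF_A=4, EF_B=11) = 11; EF_C = 11+9 = 20
ES_D = max(EF_A=4, EF_B=11) = 11; EF_D = 11+4 = 15
ES_E = max(EF_A=4, EF_B=11) = 11; EF_E = 11+5 = 16
ES_F = 16; EF_F = 16+10 = 26
ES_G = max(EF_A=4, EF_C=20) = 20; EF_G = 20+13 = 33
ES_H = 16; EF_H = 16+12 = 28
ES_I = max(EF_A=4, EF_D=15, EF_F=26, EF_G=33, EF_H=28) = 33; EF_I = 33+8 = 41
Expected project duration μ = 41 days. Critical path: B → C → G → I.

41 days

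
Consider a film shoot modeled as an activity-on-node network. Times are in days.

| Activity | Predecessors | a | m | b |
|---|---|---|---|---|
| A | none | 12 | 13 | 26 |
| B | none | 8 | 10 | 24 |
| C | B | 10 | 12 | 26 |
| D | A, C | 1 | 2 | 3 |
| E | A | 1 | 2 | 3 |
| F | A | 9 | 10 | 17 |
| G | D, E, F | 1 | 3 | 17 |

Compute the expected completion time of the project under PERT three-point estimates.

te_A = (12 + 4·13 + 26)/6 = 90/6 = 15
te_B = (8 + 4·10 + 24)/6 = 72/6 = 12
te_C = (10 + 4·12 + 26)/6 = 84/6 = 14
te_D = (1 + 4·2 + 3)/6 = 12/6 = 2
te_E = (1 + 4·2 + 3)/6 = 12/6 = 2
te_F = (9 + 4·10 + 17)/6 = 66/6 = 11
te_G = (1 + 4·3 + 17)/6 = 30/6 = 5

Forward pass:
ES_A = 0; EF_A = 15
ES_B = 0; EF_B = 12
ES_C = 12; EF_C = 12+14 = 26
ES_D = max(EF_A=15, EF_C=26) = 26; EF_D = 26+2 = 28
ES_E = 15; EF_E = 15+2 = 17
ES_F = 15; EF_F = 15+11 = 26
ES_G = max(EF_D=28, EF_E=17, EF_F=26) = 28; EF_G = 28+5 = 33
Expected project duration μ = 33 days. Critical path: B → C → D → G.

33 days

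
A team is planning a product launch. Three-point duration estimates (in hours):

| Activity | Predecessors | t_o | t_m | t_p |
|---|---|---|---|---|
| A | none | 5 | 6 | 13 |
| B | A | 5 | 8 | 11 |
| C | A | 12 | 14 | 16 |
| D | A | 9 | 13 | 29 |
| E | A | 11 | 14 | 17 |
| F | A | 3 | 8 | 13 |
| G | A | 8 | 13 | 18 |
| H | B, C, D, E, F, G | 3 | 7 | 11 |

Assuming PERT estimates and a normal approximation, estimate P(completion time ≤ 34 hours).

te_A = (5 + 4·6 + 13)/6 = 42/6 = 7; σ²_A = ((13−5)/6)² = 1.778
te_B = (5 + 4·8 + 11)/6 = 48/6 = 8; σ²_B = ((11−5)/6)² = 1.000
te_C = (12 + 4·14 + 16)/6 = 84/6 = 14; σ²_C = ((16−12)/6)² = 0.444
te_D = (9 + 4·13 + 29)/6 = 90/6 = 15; σ²_D = ((29−9)/6)² = 11.111
te_E = (11 + 4·14 + 17)/6 = 84/6 = 14; σ²_E = ((17−11)/6)² = 1.000
te_F = (3 + 4·8 + 13)/6 = 48/6 = 8; σ²_F = ((13−3)/6)² = 2.778
te_G = (8 + 4·13 + 18)/6 = 78/6 = 13; σ²_G = ((18−8)/6)² = 2.778
te_H = (3 + 4·7 + 11)/6 = 42/6 = 7; σ²_H = ((11−3)/6)² = 1.778

Forward pass:
ES_A = 0; EF_A = 7
ES_B = 7; EF_B = 7+8 = 15
ES_C = 7; EF_C = 7+14 = 21
ES_D = 7; EF_D = 7+15 = 22
ES_E = 7; EF_E = 7+14 = 21
ES_F = 7; EF_F = 7+8 = 15
ES_G = 7; EF_G = 7+13 = 20
ES_H = max(EF_B=15, EF_C=21, EF_D=22, EF_E=21, EF_F=15, EF_G=20) = 22; EF_H = 22+7 = 29
Expected project duration μ = 29 hours. Critical path: A → D → H.

Variance along critical path = 1.778 + 11.111 + 1.778 = 14.667; σ = √14.667 = 3.830 hours.
Z = (34 − 29) / 3.830 = 1.306
P(T ≤ 34) = Φ(1.306) ≈ 0.904

0.904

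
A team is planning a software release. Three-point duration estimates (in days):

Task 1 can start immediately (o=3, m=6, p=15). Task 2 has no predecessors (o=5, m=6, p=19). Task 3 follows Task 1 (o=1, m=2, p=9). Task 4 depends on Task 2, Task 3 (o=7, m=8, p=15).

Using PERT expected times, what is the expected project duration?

te_Task 1 = (3 + 4·6 + 15)/6 = 42/6 = 7
te_Task 2 = (5 + 4·6 + 19)/6 = 48/6 = 8
te_Task 3 = (1 + 4·2 + 9)/6 = 18/6 = 3
te_Task 4 = (7 + 4·8 + 15)/6 = 54/6 = 9

Forward pass:
ES_Task 1 = 0; EF_Task 1 = 7
ES_Task 2 = 0; EF_Task 2 = 8
ES_Task 3 = 7; EF_Task 3 = 7+3 = 10
ES_Task 4 = max(EF_Task 2=8, EF_Task 3=10) = 10; EF_Task 4 = 10+9 = 19
Expected project duration μ = 19 days. Critical path: Task 1 → Task 3 → Task 4.

19 days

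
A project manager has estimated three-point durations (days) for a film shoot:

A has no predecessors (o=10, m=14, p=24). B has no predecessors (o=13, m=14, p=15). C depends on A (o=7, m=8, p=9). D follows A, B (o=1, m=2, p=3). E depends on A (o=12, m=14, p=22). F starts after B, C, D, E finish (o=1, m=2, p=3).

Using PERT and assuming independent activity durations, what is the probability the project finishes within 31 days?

0.365

te_A = (10 + 4·14 + 24)/6 = 90/6 = 15; σ²_A = ((24−10)/6)² = 5.444
te_B = (13 + 4·14 + 15)/6 = 84/6 = 14; σ²_B = ((15−13)/6)² = 0.111
te_C = (7 + 4·8 + 9)/6 = 48/6 = 8; σ²_C = ((9−7)/6)² = 0.111
te_D = (1 + 4·2 + 3)/6 = 12/6 = 2; σ²_D = ((3−1)/6)² = 0.111
te_E = (12 + 4·14 + 22)/6 = 90/6 = 15; σ²_E = ((22−12)/6)² = 2.778
te_F = (1 + 4·2 + 3)/6 = 12/6 = 2; σ²_F = ((3−1)/6)² = 0.111

Forward pass:
ES_A = 0; EF_A = 15
ES_B = 0; EF_B = 14
ES_C = 15; EF_C = 15+8 = 23
ES_D = max(EF_A=15, EF_B=14) = 15; EF_D = 15+2 = 17
ES_E = 15; EF_E = 15+15 = 30
ES_F = max(EF_B=14, EF_C=23, EF_D=17, EF_E=30) = 30; EF_F = 30+2 = 32
Expected project duration μ = 32 days. Critical path: A → E → F.

Variance along critical path = 5.444 + 2.778 + 0.111 = 8.333; σ = √8.333 = 2.887 days.
Z = (31 − 32) / 2.887 = -0.346
P(T ≤ 31) = Φ(-0.346) ≈ 0.365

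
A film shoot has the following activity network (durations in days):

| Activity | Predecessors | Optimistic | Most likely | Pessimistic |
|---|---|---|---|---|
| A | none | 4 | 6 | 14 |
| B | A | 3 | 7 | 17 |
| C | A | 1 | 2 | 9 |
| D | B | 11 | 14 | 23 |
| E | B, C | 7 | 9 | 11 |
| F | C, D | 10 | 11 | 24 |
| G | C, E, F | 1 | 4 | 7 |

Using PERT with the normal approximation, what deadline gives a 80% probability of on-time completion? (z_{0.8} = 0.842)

50.6 days

te_A = (4 + 4·6 + 14)/6 = 42/6 = 7; σ²_A = ((14−4)/6)² = 2.778
te_B = (3 + 4·7 + 17)/6 = 48/6 = 8; σ²_B = ((17−3)/6)² = 5.444
te_C = (1 + 4·2 + 9)/6 = 18/6 = 3; σ²_C = ((9−1)/6)² = 1.778
te_D = (11 + 4·14 + 23)/6 = 90/6 = 15; σ²_D = ((23−11)/6)² = 4.000
te_E = (7 + 4·9 + 11)/6 = 54/6 = 9; σ²_E = ((11−7)/6)² = 0.444
te_F = (10 + 4·11 + 24)/6 = 78/6 = 13; σ²_F = ((24−10)/6)² = 5.444
te_G = (1 + 4·4 + 7)/6 = 24/6 = 4; σ²_G = ((7−1)/6)² = 1.000

Forward pass:
ES_A = 0; EF_A = 7
ES_B = 7; EF_B = 7+8 = 15
ES_C = 7; EF_C = 7+3 = 10
ES_D = 15; EF_D = 15+15 = 30
ES_E = max(EF_B=15, EF_C=10) = 15; EF_E = 15+9 = 24
ES_F = max(EF_C=10, EF_D=30) = 30; EF_F = 30+13 = 43
ES_G = max(EF_C=10, EF_E=24, EF_F=43) = 43; EF_G = 43+4 = 47
Expected project duration μ = 47 days. Critical path: A → B → D → F → G.

Variance along critical path = 2.778 + 5.444 + 4.000 + 5.444 + 1.000 = 18.667; σ = 4.320 days.
D = μ + z·σ = 47 + 0.842·4.320 = 50.6 days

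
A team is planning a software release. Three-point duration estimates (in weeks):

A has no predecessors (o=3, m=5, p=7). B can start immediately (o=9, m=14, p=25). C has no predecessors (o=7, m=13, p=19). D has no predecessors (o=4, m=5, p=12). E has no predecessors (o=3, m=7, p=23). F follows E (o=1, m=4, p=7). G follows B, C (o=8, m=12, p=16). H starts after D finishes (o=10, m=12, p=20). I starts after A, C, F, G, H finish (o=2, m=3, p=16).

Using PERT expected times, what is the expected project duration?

32 weeks

te_A = (3 + 4·5 + 7)/6 = 30/6 = 5
te_B = (9 + 4·14 + 25)/6 = 90/6 = 15
te_C = (7 + 4·13 + 19)/6 = 78/6 = 13
te_D = (4 + 4·5 + 12)/6 = 36/6 = 6
te_E = (3 + 4·7 + 23)/6 = 54/6 = 9
te_F = (1 + 4·4 + 7)/6 = 24/6 = 4
te_G = (8 + 4·12 + 16)/6 = 72/6 = 12
te_H = (10 + 4·12 + 20)/6 = 78/6 = 13
te_I = (2 + 4·3 + 16)/6 = 30/6 = 5

Forward pass:
ES_A = 0; EF_A = 5
ES_B = 0; EF_B = 15
ES_C = 0; EF_C = 13
ES_D = 0; EF_D = 6
ES_E = 0; EF_E = 9
ES_F = 9; EF_F = 9+4 = 13
ES_G = max(EF_B=15, EF_C=13) = 15; EF_G = 15+12 = 27
ES_H = 6; EF_H = 6+13 = 19
ES_I = max(EF_A=5, EF_C=13, EF_F=13, EF_G=27, EF_H=19) = 27; EF_I = 27+5 = 32
Expected project duration μ = 32 weeks. Critical path: B → G → I.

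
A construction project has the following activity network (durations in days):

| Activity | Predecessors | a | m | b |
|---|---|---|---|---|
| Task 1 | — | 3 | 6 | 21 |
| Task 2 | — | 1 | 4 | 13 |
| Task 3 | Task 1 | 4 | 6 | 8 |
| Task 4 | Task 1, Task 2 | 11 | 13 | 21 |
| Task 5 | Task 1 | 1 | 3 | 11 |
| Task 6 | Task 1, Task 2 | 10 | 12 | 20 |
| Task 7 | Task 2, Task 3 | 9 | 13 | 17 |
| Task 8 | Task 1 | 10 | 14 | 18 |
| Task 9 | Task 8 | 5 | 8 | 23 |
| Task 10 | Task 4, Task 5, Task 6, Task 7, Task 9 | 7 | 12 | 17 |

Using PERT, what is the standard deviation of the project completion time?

te_Task 1 = (3 + 4·6 + 21)/6 = 48/6 = 8; σ²_Task 1 = ((21−3)/6)² = 9.000
te_Task 2 = (1 + 4·4 + 13)/6 = 30/6 = 5; σ²_Task 2 = ((13−1)/6)² = 4.000
te_Task 3 = (4 + 4·6 + 8)/6 = 36/6 = 6; σ²_Task 3 = ((8−4)/6)² = 0.444
te_Task 4 = (11 + 4·13 + 21)/6 = 84/6 = 14; σ²_Task 4 = ((21−11)/6)² = 2.778
te_Task 5 = (1 + 4·3 + 11)/6 = 24/6 = 4; σ²_Task 5 = ((11−1)/6)² = 2.778
te_Task 6 = (10 + 4·12 + 20)/6 = 78/6 = 13; σ²_Task 6 = ((20−10)/6)² = 2.778
te_Task 7 = (9 + 4·13 + 17)/6 = 78/6 = 13; σ²_Task 7 = ((17−9)/6)² = 1.778
te_Task 8 = (10 + 4·14 + 18)/6 = 84/6 = 14; σ²_Task 8 = ((18−10)/6)² = 1.778
te_Task 9 = (5 + 4·8 + 23)/6 = 60/6 = 10; σ²_Task 9 = ((23−5)/6)² = 9.000
te_Task 10 = (7 + 4·12 + 17)/6 = 72/6 = 12; σ²_Task 10 = ((17−7)/6)² = 2.778

Forward pass:
ES_Task 1 = 0; EF_Task 1 = 8
ES_Task 2 = 0; EF_Task 2 = 5
ES_Task 3 = 8; EF_Task 3 = 8+6 = 14
ES_Task 4 = max(EF_Task 1=8, EF_Task 2=5) = 8; EF_Task 4 = 8+14 = 22
ES_Task 5 = 8; EF_Task 5 = 8+4 = 12
ES_Task 6 = max(EF_Task 1=8, EF_Task 2=5) = 8; EF_Task 6 = 8+13 = 21
ES_Task 7 = max(EF_Task 2=5, EF_Task 3=14) = 14; EF_Task 7 = 14+13 = 27
ES_Task 8 = 8; EF_Task 8 = 8+14 = 22
ES_Task 9 = 22; EF_Task 9 = 22+10 = 32
ES_Task 10 = max(EF_Task 4=22, EF_Task 5=12, EF_Task 6=21, EF_Task 7=27, EF_Task 9=32) = 32; EF_Task 10 = 32+12 = 44
Expected project duration μ = 44 days. Critical path: Task 1 → Task 8 → Task 9 → Task 10.

Variance along critical path = 9.000 + 1.778 + 9.000 + 2.778 = 22.556
σ = √22.556 = 4.749 days

4.75 days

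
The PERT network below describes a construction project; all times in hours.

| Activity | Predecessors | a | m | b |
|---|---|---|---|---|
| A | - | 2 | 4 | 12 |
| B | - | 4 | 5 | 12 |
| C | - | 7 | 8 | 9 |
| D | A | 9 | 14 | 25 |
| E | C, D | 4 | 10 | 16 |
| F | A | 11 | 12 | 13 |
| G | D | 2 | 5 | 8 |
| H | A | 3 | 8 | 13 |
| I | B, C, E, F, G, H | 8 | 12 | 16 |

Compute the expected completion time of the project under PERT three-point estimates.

42 hours

te_A = (2 + 4·4 + 12)/6 = 30/6 = 5
te_B = (4 + 4·5 + 12)/6 = 36/6 = 6
te_C = (7 + 4·8 + 9)/6 = 48/6 = 8
te_D = (9 + 4·14 + 25)/6 = 90/6 = 15
te_E = (4 + 4·10 + 16)/6 = 60/6 = 10
te_F = (11 + 4·12 + 13)/6 = 72/6 = 12
te_G = (2 + 4·5 + 8)/6 = 30/6 = 5
te_H = (3 + 4·8 + 13)/6 = 48/6 = 8
te_I = (8 + 4·12 + 16)/6 = 72/6 = 12

Forward pass:
ES_A = 0; EF_A = 5
ES_B = 0; EF_B = 6
ES_C = 0; EF_C = 8
ES_D = 5; EF_D = 5+15 = 20
ES_E = max(EF_C=8, EF_D=20) = 20; EF_E = 20+10 = 30
ES_F = 5; EF_F = 5+12 = 17
ES_G = 20; EF_G = 20+5 = 25
ES_H = 5; EF_H = 5+8 = 13
ES_I = max(EF_B=6, EF_C=8, EF_E=30, EF_F=17, EF_G=25, EF_H=13) = 30; EF_I = 30+12 = 42
Expected project duration μ = 42 hours. Critical path: A → D → E → I.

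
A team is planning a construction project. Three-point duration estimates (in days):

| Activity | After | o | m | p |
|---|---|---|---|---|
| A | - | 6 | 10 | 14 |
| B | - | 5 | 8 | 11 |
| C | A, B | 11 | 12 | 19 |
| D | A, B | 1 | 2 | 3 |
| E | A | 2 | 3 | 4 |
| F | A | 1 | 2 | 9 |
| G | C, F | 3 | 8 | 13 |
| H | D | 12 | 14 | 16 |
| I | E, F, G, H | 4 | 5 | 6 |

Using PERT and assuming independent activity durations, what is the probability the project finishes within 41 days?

te_A = (6 + 4·10 + 14)/6 = 60/6 = 10; σ²_A = ((14−6)/6)² = 1.778
te_B = (5 + 4·8 + 11)/6 = 48/6 = 8; σ²_B = ((11−5)/6)² = 1.000
te_C = (11 + 4·12 + 19)/6 = 78/6 = 13; σ²_C = ((19−11)/6)² = 1.778
te_D = (1 + 4·2 + 3)/6 = 12/6 = 2; σ²_D = ((3−1)/6)² = 0.111
te_E = (2 + 4·3 + 4)/6 = 18/6 = 3; σ²_E = ((4−2)/6)² = 0.111
te_F = (1 + 4·2 + 9)/6 = 18/6 = 3; σ²_F = ((9−1)/6)² = 1.778
te_G = (3 + 4·8 + 13)/6 = 48/6 = 8; σ²_G = ((13−3)/6)² = 2.778
te_H = (12 + 4·14 + 16)/6 = 84/6 = 14; σ²_H = ((16−12)/6)² = 0.444
te_I = (4 + 4·5 + 6)/6 = 30/6 = 5; σ²_I = ((6−4)/6)² = 0.111

Forward pass:
ES_A = 0; EF_A = 10
ES_B = 0; EF_B = 8
ES_C = max(EF_A=10, EF_B=8) = 10; EF_C = 10+13 = 23
ES_D = max(EF_A=10, EF_B=8) = 10; EF_D = 10+2 = 12
ES_E = 10; EF_E = 10+3 = 13
ES_F = 10; EF_F = 10+3 = 13
ES_G = max(EF_C=23, EF_F=13) = 23; EF_G = 23+8 = 31
ES_H = 12; EF_H = 12+14 = 26
ES_I = max(EF_E=13, EF_F=13, EF_G=31, EF_H=26) = 31; EF_I = 31+5 = 36
Expected project duration μ = 36 days. Critical path: A → C → G → I.

Variance along critical path = 1.778 + 1.778 + 2.778 + 0.111 = 6.444; σ = √6.444 = 2.539 days.
Z = (41 − 36) / 2.539 = 1.970
P(T ≤ 41) = Φ(1.970) ≈ 0.976

0.976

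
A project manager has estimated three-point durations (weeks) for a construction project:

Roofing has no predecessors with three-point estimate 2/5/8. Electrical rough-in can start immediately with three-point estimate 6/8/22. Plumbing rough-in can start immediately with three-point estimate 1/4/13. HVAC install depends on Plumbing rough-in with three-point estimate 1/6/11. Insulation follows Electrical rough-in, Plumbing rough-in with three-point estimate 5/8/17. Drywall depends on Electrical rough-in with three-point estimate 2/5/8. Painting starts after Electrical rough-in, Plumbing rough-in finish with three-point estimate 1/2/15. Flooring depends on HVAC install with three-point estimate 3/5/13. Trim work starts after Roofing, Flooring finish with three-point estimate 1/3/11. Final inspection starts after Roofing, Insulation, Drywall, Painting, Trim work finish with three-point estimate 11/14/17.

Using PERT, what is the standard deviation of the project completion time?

te_Roofing = (2 + 4·5 + 8)/6 = 30/6 = 5; σ²_Roofing = ((8−2)/6)² = 1.000
te_Electrical rough-in = (6 + 4·8 + 22)/6 = 60/6 = 10; σ²_Electrical rough-in = ((22−6)/6)² = 7.111
te_Plumbing rough-in = (1 + 4·4 + 13)/6 = 30/6 = 5; σ²_Plumbing rough-in = ((13−1)/6)² = 4.000
te_HVAC install = (1 + 4·6 + 11)/6 = 36/6 = 6; σ²_HVAC install = ((11−1)/6)² = 2.778
te_Insulation = (5 + 4·8 + 17)/6 = 54/6 = 9; σ²_Insulation = ((17−5)/6)² = 4.000
te_Drywall = (2 + 4·5 + 8)/6 = 30/6 = 5; σ²_Drywall = ((8−2)/6)² = 1.000
te_Painting = (1 + 4·2 + 15)/6 = 24/6 = 4; σ²_Painting = ((15−1)/6)² = 5.444
te_Flooring = (3 + 4·5 + 13)/6 = 36/6 = 6; σ²_Flooring = ((13−3)/6)² = 2.778
te_Trim work = (1 + 4·3 + 11)/6 = 24/6 = 4; σ²_Trim work = ((11−1)/6)² = 2.778
te_Final inspection = (11 + 4·14 + 17)/6 = 84/6 = 14; σ²_Final inspection = ((17−11)/6)² = 1.000

Forward pass:
ES_Roofing = 0; EF_Roofing = 5
ES_Electrical rough-in = 0; EF_Electrical rough-in = 10
ES_Plumbing rough-in = 0; EF_Plumbing rough-in = 5
ES_HVAC install = 5; EF_HVAC install = 5+6 = 11
ES_Insulation = max(EF_Electrical rough-in=10, EF_Plumbing rough-in=5) = 10; EF_Insulation = 10+9 = 19
ES_Drywall = 10; EF_Drywall = 10+5 = 15
ES_Painting = max(EF_Electrical rough-in=10, EF_Plumbing rough-in=5) = 10; EF_Painting = 10+4 = 14
ES_Flooring = 11; EF_Flooring = 11+6 = 17
ES_Trim work = max(EF_Roofing=5, EF_Flooring=17) = 17; EF_Trim work = 17+4 = 21
ES_Final inspection = max(EF_Roofing=5, EF_Insulation=19, EF_Drywall=15, EF_Painting=14, EF_Trim work=21) = 21; EF_Final inspection = 21+14 = 35
Expected project duration μ = 35 weeks. Critical path: Plumbing rough-in → HVAC install → Flooring → Trim work → Final inspection.

Variance along critical path = 4.000 + 2.778 + 2.778 + 2.778 + 1.000 = 13.333
σ = √13.333 = 3.651 weeks

3.65 weeks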